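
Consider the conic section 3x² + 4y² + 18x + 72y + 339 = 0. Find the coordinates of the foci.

3(x² + 6x) + 4(y² + 18y) = -339
Completing the square gives 3(x + 3)² + 4(y + 9)² = -339 + 27 + 324 = 12.
Dividing both sides by 12: (x + 3)²/4 + (y + 9)²/3 = 1
Ellipse, center (-3, -9), major axis horizontal; a² = 4, b² = 3.
c² = a² - b² = 4 - 3 = 1, so c = 1.
Foci lie on the horizontal axis through the center: (h ± c, k).

(-4, -9) and (-2, -9)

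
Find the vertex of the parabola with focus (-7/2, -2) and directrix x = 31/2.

The vertex is the midpoint between the focus and the directrix along the axis of symmetry.
Axis is horizontal (directrix is vertical). Vertex x-coordinate = (-7/2 + 31/2)/2 = 6; y-coordinate = -2.

(6, -2)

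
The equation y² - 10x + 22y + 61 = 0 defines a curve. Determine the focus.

Only y is squared. Complete the square in y: (y + 11)² = 10(x + 6).
Vertex (-6, -11); 4p = 10 so p = 5/2. Opens right.
Focus is p units from the vertex along the axis: (h + p, k).

(-7/2, -11)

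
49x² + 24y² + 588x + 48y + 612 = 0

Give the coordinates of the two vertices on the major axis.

Group the x- and y-terms: 49(x² + 12x) + 24(y² + 2y) = -612
Completing the square gives 49(x + 6)² + 24(y + 1)² = -612 + 1764 + 24 = 1176.
Dividing both sides by 1176: (x + 6)²/24 + (y + 1)²/49 = 1
Ellipse, center (-6, -1), major axis vertical; a² = 49, b² = 24.
a = 7. Vertices at (h, k ± a).

(-6, -8) and (-6, 6)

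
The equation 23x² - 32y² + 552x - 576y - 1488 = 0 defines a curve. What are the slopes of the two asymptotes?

√46/8 and -√46/8

Collect terms: 23(x² + 24x) -32(y² + 18y) = 1488
Complete the square in x and y: 23(x + 12)² -32(y + 9)² = 1488 + 3312 - 2592 = 2208
Divide by 2208: (x + 12)²/96 - (y + 9)²/69 = 1
Hyperbola, center (-12, -9), transverse axis horizontal; a² = 96, b² = 69.
For a horizontal hyperbola the asymptotes have slope ±b/a.
Here that is ±√69/4√6 = ±√46/8.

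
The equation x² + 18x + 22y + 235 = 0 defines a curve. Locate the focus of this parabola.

(-9, -25/2)

Only x is squared. Complete the square in x: (x + 9)² = -22(y + 7).
Vertex (-9, -7); 4p = -22 so p = -11/2. Opens down.
Focus is p units from the vertex along the axis: (h, k + p).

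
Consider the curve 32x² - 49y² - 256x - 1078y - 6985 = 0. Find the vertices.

32(x² - 8x) -49(y² + 22y) = 6985
32(x - 4)² -49(y + 11)² = 6985 + 512 - 5929 = 1568
Dividing both sides by 1568: (x - 4)²/49 - (y + 11)²/32 = 1
Hyperbola, center (4, -11), transverse axis horizontal; a² = 49, b² = 32.
a = 7. Vertices at (h ± a, k).

(-3, -11) and (11, -11)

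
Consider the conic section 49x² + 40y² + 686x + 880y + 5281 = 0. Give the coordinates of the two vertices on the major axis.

Group the x- and y-terms: 49(x² + 14x) + 40(y² + 22y) = -5281
Complete the square: 49(x + 7)² + 40(y + 11)² = -5281 + 2401 + 4840 = 1960
Divide by 1960: (x + 7)²/40 + (y + 11)²/49 = 1
Ellipse, center (-7, -11), major axis vertical; a² = 49, b² = 40.
a = 7. Vertices at (h, k ± a).

(-7, -18) and (-7, -4)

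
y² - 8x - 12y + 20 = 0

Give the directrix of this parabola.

Only y is squared. Complete the square in y: (y - 6)² = 8(x + 2).
Vertex (-2, 6); 4p = 8 so p = 2. Opens right.
Directrix is the vertical line x = h − p = -2 − (2) = -4.

x = -4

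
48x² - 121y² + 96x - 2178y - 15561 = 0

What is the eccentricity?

e = 13/11

Group: 48(x² + 2x) -121(y² + 18y) = 15561
Complete the square: 48(x + 1)² -121(y + 9)² = 15561 + 48 - 9801 = 5808
Divide through by 5808 to get (x + 1)²/121 - (y + 9)²/48 = 1.
Hyperbola, center (-1, -9), transverse axis horizontal; a² = 121, b² = 48.
c² = a² + b² = 169, so c = 13.
e = c/a = 13/11.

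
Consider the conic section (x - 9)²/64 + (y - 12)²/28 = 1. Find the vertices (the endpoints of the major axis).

Center (9, 12). The larger denominator 64 sits under the x-term, so the major axis is horizontal; a² = 64, b² = 28.
a = 8. Vertices at (h ± a, k).

(1, 12) and (17, 12)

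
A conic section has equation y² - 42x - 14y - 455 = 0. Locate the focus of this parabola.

(-3/2, 7)

Only y is squared. Complete the square in y: (y - 7)² = 42(x + 12).
Vertex (-12, 7); 4p = 42 so p = 21/2. Opens right.
Focus is p units from the vertex along the axis: (h + p, k).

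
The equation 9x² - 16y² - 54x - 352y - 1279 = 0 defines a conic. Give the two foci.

(3, -21) and (3, -1)

9(x² - 6x) -16(y² + 22y) = 1279
Complete the square: 9(x - 3)² -16(y + 11)² = 1279 + 81 - 1936 = -576
Dividing both sides by -576: (y + 11)²/36 - (x - 3)²/64 = 1
Hyperbola, center (3, -11), transverse axis vertical; a² = 36, b² = 64.
c² = a² + b² = 36 + 64 = 100, so c = 10.
Foci lie on the vertical axis through the center: (h, k ± c).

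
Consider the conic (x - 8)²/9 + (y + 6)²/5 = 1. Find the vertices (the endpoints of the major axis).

Center (8, -6). The larger denominator 9 sits under the x-term, so the major axis is horizontal; a² = 9, b² = 5.
a = 3. Vertices at (h ± a, k).

(5, -6) and (11, -6)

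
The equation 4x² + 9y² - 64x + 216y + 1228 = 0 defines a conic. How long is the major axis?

Collect terms: 4(x² - 16x) + 9(y² + 24y) = -1228
Complete the square in x and y: 4(x - 8)² + 9(y + 12)² = -1228 + 256 + 1296 = 324
Divide by 324: (x - 8)²/81 + (y + 12)²/36 = 1
Ellipse, center (8, -12), major axis horizontal; a² = 81, b² = 36.
a² = 81 so a = 9; the major axis has length 2a = 18.

18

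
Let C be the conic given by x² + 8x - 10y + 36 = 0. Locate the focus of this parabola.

(-4, 9/2)

Only x is squared. Complete the square in x: (x + 4)² = 10(y - 2).
Vertex (-4, 2); 4p = 10 so p = 5/2. Opens up.
Focus is p units from the vertex along the axis: (h, k + p).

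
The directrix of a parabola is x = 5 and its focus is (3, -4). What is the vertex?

(4, -4)

The vertex is the midpoint between the focus and the directrix along the axis of symmetry.
Axis is horizontal (directrix is vertical). Vertex x-coordinate = (3 + 5)/2 = 4; y-coordinate = -4.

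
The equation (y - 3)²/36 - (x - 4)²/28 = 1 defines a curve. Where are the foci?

(4, -5) and (4, 11)

Center (4, 3). The positive term is the y-term, so the transverse axis is vertical; a² = 36, b² = 28.
c² = a² + b² = 36 + 28 = 64, so c = 8.
Foci lie on the vertical axis through the center: (h, k ± c).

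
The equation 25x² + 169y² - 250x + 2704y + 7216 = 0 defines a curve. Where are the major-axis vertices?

(-8, -8) and (18, -8)

25(x² - 10x) + 169(y² + 16y) = -7216
Complete the square: 25(x - 5)² + 169(y + 8)² = -7216 + 625 + 10816 = 4225
Divide by 4225: (x - 5)²/169 + (y + 8)²/25 = 1
Ellipse, center (5, -8), major axis horizontal; a² = 169, b² = 25.
a = 13. Vertices at (h ± a, k).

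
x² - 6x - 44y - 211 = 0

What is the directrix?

y = -16

Only x is squared. Complete the square in x: (x - 3)² = 44(y + 5).
Vertex (3, -5); 4p = 44 so p = 11. Opens up.
Directrix is the horizontal line y = k − p = -5 − (11) = -16.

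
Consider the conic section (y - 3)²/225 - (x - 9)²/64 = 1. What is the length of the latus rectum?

128/15

Center (9, 3). The positive term is the y-term, so the transverse axis is vertical; a² = 225, b² = 64.
Latus rectum length = 2b²/a = 2·64/15 = 128/15.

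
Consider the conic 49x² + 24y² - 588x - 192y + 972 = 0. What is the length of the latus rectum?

48/7

Group: 49(x² - 12x) + 24(y² - 8y) = -972
Completing the square gives 49(x - 6)² + 24(y - 4)² = -972 + 1764 + 384 = 1176.
Divide through by 1176 to get (x - 6)²/24 + (y - 4)²/49 = 1.
Ellipse, center (6, 4), major axis vertical; a² = 49, b² = 24.
Latus rectum length = 2b²/a = 2·24/7 = 48/7.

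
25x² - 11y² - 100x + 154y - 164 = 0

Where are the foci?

25(x² - 4x) -11(y² - 14y) = 164
25(x - 2)² -11(y - 7)² = 164 + 100 - 539 = -275
Divide by -275: (y - 7)²/25 - (x - 2)²/11 = 1
Hyperbola, center (2, 7), transverse axis vertical; a² = 25, b² = 11.
c² = a² + b² = 25 + 11 = 36, so c = 6.
Foci lie on the vertical axis through the center: (h, k ± c).

(2, 1) and (2, 13)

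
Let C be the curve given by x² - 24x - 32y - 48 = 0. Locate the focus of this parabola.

(12, 2)

Only x is squared. Complete the square in x: (x - 12)² = 32(y + 6).
Vertex (12, -6); 4p = 32 so p = 8. Opens up.
Focus is p units from the vertex along the axis: (h, k + p).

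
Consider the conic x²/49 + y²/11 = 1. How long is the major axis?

Center (0, 0). The larger denominator 49 sits under the x-term, so the major axis is horizontal; a² = 49, b² = 11.
a² = 49 so a = 7; the major axis has length 2a = 14.

14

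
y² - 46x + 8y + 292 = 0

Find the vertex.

Only y is squared. Complete the square in y: (y + 4)² = 46(x - 6).
Vertex (6, -4); 4p = 46 so p = 23/2. Opens right.

(6, -4)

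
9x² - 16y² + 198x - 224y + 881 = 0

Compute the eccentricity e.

e = 5/3

Group the x- and y-terms: 9(x² + 22x) -16(y² + 14y) = -881
Completing the square gives 9(x + 11)² -16(y + 7)² = -881 + 1089 - 784 = -576.
Dividing both sides by -576: (y + 7)²/36 - (x + 11)²/64 = 1
Hyperbola, center (-11, -7), transverse axis vertical; a² = 36, b² = 64.
c² = a² + b² = 100, so c = 10.
e = c/a = 10/6 = 5/3.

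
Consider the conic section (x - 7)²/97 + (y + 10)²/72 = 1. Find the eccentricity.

Center (7, -10). The larger denominator 97 sits under the x-term, so the major axis is horizontal; a² = 97, b² = 72.
c² = a² - b² = 25, so c = 5.
e = c/a = 5/√97 = 5√97/97.

e = 5√97/97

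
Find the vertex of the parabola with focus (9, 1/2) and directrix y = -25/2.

The vertex is the midpoint between the focus and the directrix along the axis of symmetry.
Axis is vertical (directrix is horizontal). Vertex y-coordinate = (1/2 + (-25/2))/2 = -6; x-coordinate = 9.

(9, -6)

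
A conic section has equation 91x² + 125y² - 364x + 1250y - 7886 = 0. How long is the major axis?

10√5

Collect terms: 91(x² - 4x) + 125(y² + 10y) = 7886
91(x - 2)² + 125(y + 5)² = 7886 + 364 + 3125 = 11375
Divide through by 11375 to get (x - 2)²/125 + (y + 5)²/91 = 1.
Ellipse, center (2, -5), major axis horizontal; a² = 125, b² = 91.
a² = 125 so a = 5√5; the major axis has length 2a = 10√5.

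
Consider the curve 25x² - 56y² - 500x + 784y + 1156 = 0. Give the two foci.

25(x² - 20x) -56(y² - 14y) = -1156
25(x - 10)² -56(y - 7)² = -1156 + 2500 - 2744 = -1400
Divide by -1400: (y - 7)²/25 - (x - 10)²/56 = 1
Hyperbola, center (10, 7), transverse axis vertical; a² = 25, b² = 56.
c² = a² + b² = 25 + 56 = 81, so c = 9.
Foci lie on the vertical axis through the center: (h, k ± c).

(10, -2) and (10, 16)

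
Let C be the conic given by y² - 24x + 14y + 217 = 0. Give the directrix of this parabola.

Only y is squared. Complete the square in y: (y + 7)² = 24(x - 7).
Vertex (7, -7); 4p = 24 so p = 6. Opens right.
Directrix is the vertical line x = h − p = 7 − (6) = 1.

x = 1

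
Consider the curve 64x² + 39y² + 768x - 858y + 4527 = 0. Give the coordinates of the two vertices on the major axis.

Collect terms: 64(x² + 12x) + 39(y² - 22y) = -4527
Complete the square in x and y: 64(x + 6)² + 39(y - 11)² = -4527 + 2304 + 4719 = 2496
Divide by 2496: (x + 6)²/39 + (y - 11)²/64 = 1
Ellipse, center (-6, 11), major axis vertical; a² = 64, b² = 39.
a = 8. Vertices at (h, k ± a).

(-6, 3) and (-6, 19)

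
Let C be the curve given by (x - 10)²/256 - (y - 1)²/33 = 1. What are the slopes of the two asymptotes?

√33/16 and -√33/16

Center (10, 1). The positive term is the x-term, so the transverse axis is horizontal; a² = 256, b² = 33.
For a horizontal hyperbola the asymptotes have slope ±b/a.
Here that is ±√33/16.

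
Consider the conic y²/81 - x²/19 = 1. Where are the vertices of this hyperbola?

Center (0, 0). The positive term is the y-term, so the transverse axis is vertical; a² = 81, b² = 19.
a = 9. Vertices at (h, k ± a).

(0, -9) and (0, 9)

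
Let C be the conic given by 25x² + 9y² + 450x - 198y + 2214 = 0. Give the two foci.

Collect terms: 25(x² + 18x) + 9(y² - 22y) = -2214
Complete the square in x and y: 25(x + 9)² + 9(y - 11)² = -2214 + 2025 + 1089 = 900
Divide by 900: (x + 9)²/36 + (y - 11)²/100 = 1
Ellipse, center (-9, 11), major axis vertical; a² = 100, b² = 36.
c² = a² - b² = 100 - 36 = 64, so c = 8.
Foci lie on the vertical axis through the center: (h, k ± c).

(-9, 3) and (-9, 19)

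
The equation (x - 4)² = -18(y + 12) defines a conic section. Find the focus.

(4, -33/2)

Vertex (4, -12); 4p = -18 so p = -9/2. Opens down.
Focus is p units from the vertex along the axis: (h, k + p).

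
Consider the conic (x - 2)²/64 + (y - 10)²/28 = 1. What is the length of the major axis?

Center (2, 10). The larger denominator 64 sits under the x-term, so the major axis is horizontal; a² = 64, b² = 28.
a² = 64 so a = 8; the major axis has length 2a = 16.

16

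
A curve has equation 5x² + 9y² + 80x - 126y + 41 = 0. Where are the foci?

Collect terms: 5(x² + 16x) + 9(y² - 14y) = -41
Complete the square: 5(x + 8)² + 9(y - 7)² = -41 + 320 + 441 = 720
Divide by 720: (x + 8)²/144 + (y - 7)²/80 = 1
Ellipse, center (-8, 7), major axis horizontal; a² = 144, b² = 80.
c² = a² - b² = 144 - 80 = 64, so c = 8.
Foci lie on the horizontal axis through the center: (h ± c, k).

(-16, 7) and (0, 7)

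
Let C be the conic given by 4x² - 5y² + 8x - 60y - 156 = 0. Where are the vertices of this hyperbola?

(-1, -8) and (-1, -4)

4(x² + 2x) -5(y² + 12y) = 156
Complete the square in x and y: 4(x + 1)² -5(y + 6)² = 156 + 4 - 180 = -20
Dividing both sides by -20: (y + 6)²/4 - (x + 1)²/5 = 1
Hyperbola, center (-1, -6), transverse axis vertical; a² = 4, b² = 5.
a = 2. Vertices at (h, k ± a).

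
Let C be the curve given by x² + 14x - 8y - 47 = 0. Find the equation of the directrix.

y = -14

Only x is squared. Complete the square in x: (x + 7)² = 8(y + 12).
Vertex (-7, -12); 4p = 8 so p = 2. Opens up.
Directrix is the horizontal line y = k − p = -12 − (2) = -14.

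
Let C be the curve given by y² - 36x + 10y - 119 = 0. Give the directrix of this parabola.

Only y is squared. Complete the square in y: (y + 5)² = 36(x + 4).
Vertex (-4, -5); 4p = 36 so p = 9. Opens right.
Directrix is the vertical line x = h − p = -4 − (9) = -13.

x = -13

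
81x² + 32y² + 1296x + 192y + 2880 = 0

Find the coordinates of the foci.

(-8, -10) and (-8, 4)

Group: 81(x² + 16x) + 32(y² + 6y) = -2880
81(x + 8)² + 32(y + 3)² = -2880 + 5184 + 288 = 2592
Dividing both sides by 2592: (x + 8)²/32 + (y + 3)²/81 = 1
Ellipse, center (-8, -3), major axis vertical; a² = 81, b² = 32.
c² = a² - b² = 81 - 32 = 49, so c = 7.
Foci lie on the vertical axis through the center: (h, k ± c).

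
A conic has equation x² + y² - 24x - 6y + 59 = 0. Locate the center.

(12, 3)

Group the x- and y-terms: (x² - 24x) + (y² - 6y) = -59
(x - 12)² + (y - 3)² = -59 + 144 + 9 = 94
So (x - 12)² + (y - 3)² = 94.
Circle centered at (12, 3) with r² = 94.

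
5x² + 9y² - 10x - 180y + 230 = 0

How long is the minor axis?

Group: 5(x² - 2x) + 9(y² - 20y) = -230
Complete the square in x and y: 5(x - 1)² + 9(y - 10)² = -230 + 5 + 900 = 675
Divide by 675: (x - 1)²/135 + (y - 10)²/75 = 1
Ellipse, center (1, 10), major axis horizontal; a² = 135, b² = 75.
b² = 75 so b = 5√3; the minor axis has length 2b = 10√3.

10√3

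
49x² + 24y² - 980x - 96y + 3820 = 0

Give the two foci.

Collect terms: 49(x² - 20x) + 24(y² - 4y) = -3820
Complete the square: 49(x - 10)² + 24(y - 2)² = -3820 + 4900 + 96 = 1176
Divide through by 1176 to get (x - 10)²/24 + (y - 2)²/49 = 1.
Ellipse, center (10, 2), major axis vertical; a² = 49, b² = 24.
c² = a² - b² = 49 - 24 = 25, so c = 5.
Foci lie on the vertical axis through the center: (h, k ± c).

(10, -3) and (10, 7)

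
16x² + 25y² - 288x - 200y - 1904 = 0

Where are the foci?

Group the x- and y-terms: 16(x² - 18x) + 25(y² - 8y) = 1904
Complete the square: 16(x - 9)² + 25(y - 4)² = 1904 + 1296 + 400 = 3600
Divide through by 3600 to get (x - 9)²/225 + (y - 4)²/144 = 1.
Ellipse, center (9, 4), major axis horizontal; a² = 225, b² = 144.
c² = a² - b² = 225 - 144 = 81, so c = 9.
Foci lie on the horizontal axis through the center: (h ± c, k).

(0, 4) and (18, 4)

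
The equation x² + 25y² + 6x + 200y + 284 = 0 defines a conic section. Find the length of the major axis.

Group the x- and y-terms: (x² + 6x) + 25(y² + 8y) = -284
Complete the square in x and y: (x + 3)² + 25(y + 4)² = -284 + 9 + 400 = 125
Divide through by 125 to get (x + 3)²/125 + (y + 4)²/5 = 1.
Ellipse, center (-3, -4), major axis horizontal; a² = 125, b² = 5.
a² = 125 so a = 5√5; the major axis has length 2a = 10√5.

10√5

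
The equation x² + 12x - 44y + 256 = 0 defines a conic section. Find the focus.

Only x is squared. Complete the square in x: (x + 6)² = 44(y - 5).
Vertex (-6, 5); 4p = 44 so p = 11. Opens up.
Focus is p units from the vertex along the axis: (h, k + p).

(-6, 16)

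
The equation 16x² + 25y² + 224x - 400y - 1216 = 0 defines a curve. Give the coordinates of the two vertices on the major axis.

(-22, 8) and (8, 8)

Group: 16(x² + 14x) + 25(y² - 16y) = 1216
Complete the square in x and y: 16(x + 7)² + 25(y - 8)² = 1216 + 784 + 1600 = 3600
Dividing both sides by 3600: (x + 7)²/225 + (y - 8)²/144 = 1
Ellipse, center (-7, 8), major axis horizontal; a² = 225, b² = 144.
a = 15. Vertices at (h ± a, k).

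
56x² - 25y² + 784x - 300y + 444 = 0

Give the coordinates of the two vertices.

Collect terms: 56(x² + 14x) -25(y² + 12y) = -444
Completing the square gives 56(x + 7)² -25(y + 6)² = -444 + 2744 - 900 = 1400.
Divide through by 1400 to get (x + 7)²/25 - (y + 6)²/56 = 1.
Hyperbola, center (-7, -6), transverse axis horizontal; a² = 25, b² = 56.
a = 5. Vertices at (h ± a, k).

(-12, -6) and (-2, -6)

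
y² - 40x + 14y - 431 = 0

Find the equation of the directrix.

Only y is squared. Complete the square in y: (y + 7)² = 40(x + 12).
Vertex (-12, -7); 4p = 40 so p = 10. Opens right.
Directrix is the vertical line x = h − p = -12 − (10) = -22.

x = -22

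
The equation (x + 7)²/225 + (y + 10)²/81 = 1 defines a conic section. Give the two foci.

(-19, -10) and (5, -10)

Center (-7, -10). The larger denominator 225 sits under the x-term, so the major axis is horizontal; a² = 225, b² = 81.
c² = a² - b² = 225 - 81 = 144, so c = 12.
Foci lie on the horizontal axis through the center: (h ± c, k).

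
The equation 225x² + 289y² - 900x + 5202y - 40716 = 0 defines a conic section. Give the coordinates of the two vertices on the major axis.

Group: 225(x² - 4x) + 289(y² + 18y) = 40716
Complete the square: 225(x - 2)² + 289(y + 9)² = 40716 + 900 + 23409 = 65025
Divide by 65025: (x - 2)²/289 + (y + 9)²/225 = 1
Ellipse, center (2, -9), major axis horizontal; a² = 289, b² = 225.
a = 17. Vertices at (h ± a, k).

(-15, -9) and (19, -9)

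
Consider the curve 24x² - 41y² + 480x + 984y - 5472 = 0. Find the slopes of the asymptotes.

Collect terms: 24(x² + 20x) -41(y² - 24y) = 5472
Complete the square in x and y: 24(x + 10)² -41(y - 12)² = 5472 + 2400 - 5904 = 1968
Divide by 1968: (x + 10)²/82 - (y - 12)²/48 = 1
Hyperbola, center (-10, 12), transverse axis horizontal; a² = 82, b² = 48.
For a horizontal hyperbola the asymptotes have slope ±b/a.
Here that is ±4√3/√82 = ±2√246/41.

2√246/41 and -2√246/41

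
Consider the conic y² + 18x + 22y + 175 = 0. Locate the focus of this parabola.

Only y is squared. Complete the square in y: (y + 11)² = -18(x + 3).
Vertex (-3, -11); 4p = -18 so p = -9/2. Opens left.
Focus is p units from the vertex along the axis: (h + p, k).

(-15/2, -11)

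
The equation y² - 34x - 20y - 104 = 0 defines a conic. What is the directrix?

Only y is squared. Complete the square in y: (y - 10)² = 34(x + 6).
Vertex (-6, 10); 4p = 34 so p = 17/2. Opens right.
Directrix is the vertical line x = h − p = -6 − (17/2) = -29/2.

x = -29/2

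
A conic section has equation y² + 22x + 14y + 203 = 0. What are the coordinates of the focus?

Only y is squared. Complete the square in y: (y + 7)² = -22(x + 7).
Vertex (-7, -7); 4p = -22 so p = -11/2. Opens left.
Focus is p units from the vertex along the axis: (h + p, k).

(-25/2, -7)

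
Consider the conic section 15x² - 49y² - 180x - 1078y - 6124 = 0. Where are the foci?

(-2, -11) and (14, -11)

15(x² - 12x) -49(y² + 22y) = 6124
Complete the square: 15(x - 6)² -49(y + 11)² = 6124 + 540 - 5929 = 735
Divide through by 735 to get (x - 6)²/49 - (y + 11)²/15 = 1.
Hyperbola, center (6, -11), transverse axis horizontal; a² = 49, b² = 15.
c² = a² + b² = 49 + 15 = 64, so c = 8.
Foci lie on the horizontal axis through the center: (h ± c, k).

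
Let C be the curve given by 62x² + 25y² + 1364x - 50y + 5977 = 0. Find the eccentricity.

Group the x- and y-terms: 62(x² + 22x) + 25(y² - 2y) = -5977
Completing the square gives 62(x + 11)² + 25(y - 1)² = -5977 + 7502 + 25 = 1550.
Divide through by 1550 to get (x + 11)²/25 + (y - 1)²/62 = 1.
Ellipse, center (-11, 1), major axis vertical; a² = 62, b² = 25.
c² = a² - b² = 37, so c = √37.
e = c/a = √37/√62 = √2294/62.

e = √2294/62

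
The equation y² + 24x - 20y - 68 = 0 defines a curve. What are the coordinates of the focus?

Only y is squared. Complete the square in y: (y - 10)² = -24(x - 7).
Vertex (7, 10); 4p = -24 so p = -6. Opens left.
Focus is p units from the vertex along the axis: (h + p, k).

(1, 10)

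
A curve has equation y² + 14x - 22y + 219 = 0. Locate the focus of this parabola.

(-21/2, 11)

Only y is squared. Complete the square in y: (y - 11)² = -14(x + 7).
Vertex (-7, 11); 4p = -14 so p = -7/2. Opens left.
Focus is p units from the vertex along the axis: (h + p, k).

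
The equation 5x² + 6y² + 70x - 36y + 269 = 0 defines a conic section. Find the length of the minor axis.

2√5

Collect terms: 5(x² + 14x) + 6(y² - 6y) = -269
5(x + 7)² + 6(y - 3)² = -269 + 245 + 54 = 30
Dividing both sides by 30: (x + 7)²/6 + (y - 3)²/5 = 1
Ellipse, center (-7, 3), major axis horizontal; a² = 6, b² = 5.
b² = 5 so b = √5; the minor axis has length 2b = 2√5.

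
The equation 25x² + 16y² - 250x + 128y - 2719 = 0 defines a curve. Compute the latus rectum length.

Group the x- and y-terms: 25(x² - 10x) + 16(y² + 8y) = 2719
25(x - 5)² + 16(y + 4)² = 2719 + 625 + 256 = 3600
Divide through by 3600 to get (x - 5)²/144 + (y + 4)²/225 = 1.
Ellipse, center (5, -4), major axis vertical; a² = 225, b² = 144.
Latus rectum length = 2b²/a = 2·144/15 = 96/5.

96/5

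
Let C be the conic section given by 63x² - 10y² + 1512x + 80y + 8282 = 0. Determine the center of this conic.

(-12, 4)

Rearranging, 63(x² + 24x) -10(y² - 8y) = -8282.
Complete the square: 63(x + 12)² -10(y - 4)² = -8282 + 9072 - 160 = 630
Divide by 630: (x + 12)²/10 - (y - 4)²/63 = 1
Hyperbola with center (-12, 4).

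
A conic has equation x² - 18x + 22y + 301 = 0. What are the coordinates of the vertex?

(9, -10)

Only x is squared. Complete the square in x: (x - 9)² = -22(y + 10).
Vertex (9, -10); 4p = -22 so p = -11/2. Opens down.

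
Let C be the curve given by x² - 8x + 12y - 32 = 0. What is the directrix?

Only x is squared. Complete the square in x: (x - 4)² = -12(y - 4).
Vertex (4, 4); 4p = -12 so p = -3. Opens down.
Directrix is the horizontal line y = k − p = 4 − (-3) = 7.

y = 7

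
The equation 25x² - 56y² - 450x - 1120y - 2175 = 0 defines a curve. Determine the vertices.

Rearranging, 25(x² - 18x) -56(y² + 20y) = 2175.
25(x - 9)² -56(y + 10)² = 2175 + 2025 - 5600 = -1400
Divide through by -1400 to get (y + 10)²/25 - (x - 9)²/56 = 1.
Hyperbola, center (9, -10), transverse axis vertical; a² = 25, b² = 56.
a = 5. Vertices at (h, k ± a).

(9, -15) and (9, -5)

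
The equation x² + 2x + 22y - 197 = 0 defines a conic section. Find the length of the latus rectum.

Only x is squared. Complete the square in x: (x + 1)² = -22(y - 9).
Vertex (-1, 9); 4p = -22 so p = -11/2. Opens down.
Latus rectum length = |4p| = 22.

22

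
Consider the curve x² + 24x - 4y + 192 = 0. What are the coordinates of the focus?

(-12, 13)

Only x is squared. Complete the square in x: (x + 12)² = 4(y - 12).
Vertex (-12, 12); 4p = 4 so p = 1. Opens up.
Focus is p units from the vertex along the axis: (h, k + p).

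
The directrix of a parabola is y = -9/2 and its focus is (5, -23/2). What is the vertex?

The vertex is the midpoint between the focus and the directrix along the axis of symmetry.
Axis is vertical (directrix is horizontal). Vertex y-coordinate = (-23/2 + (-9/2))/2 = -8; x-coordinate = 5.

(5, -8)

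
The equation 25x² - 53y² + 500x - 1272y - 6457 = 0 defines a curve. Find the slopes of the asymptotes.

5√53/53 and -5√53/53

25(x² + 20x) -53(y² + 24y) = 6457
25(x + 10)² -53(y + 12)² = 6457 + 2500 - 7632 = 1325
Dividing both sides by 1325: (x + 10)²/53 - (y + 12)²/25 = 1
Hyperbola, center (-10, -12), transverse axis horizontal; a² = 53, b² = 25.
For a horizontal hyperbola the asymptotes have slope ±b/a.
Here that is ±5/√53 = ±5√53/53.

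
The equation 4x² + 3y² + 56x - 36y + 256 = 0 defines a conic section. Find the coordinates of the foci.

(-7, 4) and (-7, 8)

4(x² + 14x) + 3(y² - 12y) = -256
4(x + 7)² + 3(y - 6)² = -256 + 196 + 108 = 48
Divide through by 48 to get (x + 7)²/12 + (y - 6)²/16 = 1.
Ellipse, center (-7, 6), major axis vertical; a² = 16, b² = 12.
c² = a² - b² = 16 - 12 = 4, so c = 2.
Foci lie on the vertical axis through the center: (h, k ± c).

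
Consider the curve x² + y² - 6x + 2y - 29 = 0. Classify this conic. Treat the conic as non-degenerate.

circle

No xy term. Coefficients of x² and y² are A = 1, C = 1.
A = C (same sign) ⇒ circle.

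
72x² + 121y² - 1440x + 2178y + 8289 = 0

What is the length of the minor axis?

12√2

Rearranging, 72(x² - 20x) + 121(y² + 18y) = -8289.
72(x - 10)² + 121(y + 9)² = -8289 + 7200 + 9801 = 8712
Divide by 8712: (x - 10)²/121 + (y + 9)²/72 = 1
Ellipse, center (10, -9), major axis horizontal; a² = 121, b² = 72.
b² = 72 so b = 6√2; the minor axis has length 2b = 12√2.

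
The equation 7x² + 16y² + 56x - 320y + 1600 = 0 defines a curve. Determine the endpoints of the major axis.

(-8, 10) and (0, 10)

Group: 7(x² + 8x) + 16(y² - 20y) = -1600
Complete the square: 7(x + 4)² + 16(y - 10)² = -1600 + 112 + 1600 = 112
Dividing both sides by 112: (x + 4)²/16 + (y - 10)²/7 = 1
Ellipse, center (-4, 10), major axis horizontal; a² = 16, b² = 7.
a = 4. Vertices at (h ± a, k).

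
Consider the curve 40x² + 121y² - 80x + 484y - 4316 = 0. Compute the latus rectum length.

Group: 40(x² - 2x) + 121(y² + 4y) = 4316
Complete the square in x and y: 40(x - 1)² + 121(y + 2)² = 4316 + 40 + 484 = 4840
Divide by 4840: (x - 1)²/121 + (y + 2)²/40 = 1
Ellipse, center (1, -2), major axis horizontal; a² = 121, b² = 40.
Latus rectum length = 2b²/a = 2·40/11 = 80/11.

80/11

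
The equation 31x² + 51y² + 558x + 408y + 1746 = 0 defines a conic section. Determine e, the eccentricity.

e = 2√255/51

Rearranging, 31(x² + 18x) + 51(y² + 8y) = -1746.
Complete the square in x and y: 31(x + 9)² + 51(y + 4)² = -1746 + 2511 + 816 = 1581
Divide by 1581: (x + 9)²/51 + (y + 4)²/31 = 1
Ellipse, center (-9, -4), major axis horizontal; a² = 51, b² = 31.
c² = a² - b² = 20, so c = 2√5.
e = c/a = 2√5/√51 = 2√255/51.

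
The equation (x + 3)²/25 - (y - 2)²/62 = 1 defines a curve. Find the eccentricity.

e = √87/5

Center (-3, 2). The positive term is the x-term, so the transverse axis is horizontal; a² = 25, b² = 62.
c² = a² + b² = 87, so c = √87.
e = c/a = √87/5.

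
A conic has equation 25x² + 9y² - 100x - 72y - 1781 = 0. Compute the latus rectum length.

54/5

Collect terms: 25(x² - 4x) + 9(y² - 8y) = 1781
25(x - 2)² + 9(y - 4)² = 1781 + 100 + 144 = 2025
Divide through by 2025 to get (x - 2)²/81 + (y - 4)²/225 = 1.
Ellipse, center (2, 4), major axis vertical; a² = 225, b² = 81.
Latus rectum length = 2b²/a = 2·81/15 = 54/5.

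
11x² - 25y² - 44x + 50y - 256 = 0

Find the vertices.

Collect terms: 11(x² - 4x) -25(y² - 2y) = 256
Complete the square in x and y: 11(x - 2)² -25(y - 1)² = 256 + 44 - 25 = 275
Divide through by 275 to get (x - 2)²/25 - (y - 1)²/11 = 1.
Hyperbola, center (2, 1), transverse axis horizontal; a² = 25, b² = 11.
a = 5. Vertices at (h ± a, k).

(-3, 1) and (7, 1)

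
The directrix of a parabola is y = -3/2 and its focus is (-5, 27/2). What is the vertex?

(-5, 6)

The vertex is the midpoint between the focus and the directrix along the axis of symmetry.
Axis is vertical (directrix is horizontal). Vertex y-coordinate = (27/2 + (-3/2))/2 = 6; x-coordinate = -5.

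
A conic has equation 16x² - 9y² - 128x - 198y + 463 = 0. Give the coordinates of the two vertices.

(4, -23) and (4, 1)

Rearranging, 16(x² - 8x) -9(y² + 22y) = -463.
Completing the square gives 16(x - 4)² -9(y + 11)² = -463 + 256 - 1089 = -1296.
Dividing both sides by -1296: (y + 11)²/144 - (x - 4)²/81 = 1
Hyperbola, center (4, -11), transverse axis vertical; a² = 144, b² = 81.
a = 12. Vertices at (h, k ± a).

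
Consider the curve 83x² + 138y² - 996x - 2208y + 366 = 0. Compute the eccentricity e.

83(x² - 12x) + 138(y² - 16y) = -366
Completing the square gives 83(x - 6)² + 138(y - 8)² = -366 + 2988 + 8832 = 11454.
Dividing both sides by 11454: (x - 6)²/138 + (y - 8)²/83 = 1
Ellipse, center (6, 8), major axis horizontal; a² = 138, b² = 83.
c² = a² - b² = 55, so c = √55.
e = c/a = √55/√138 = √7590/138.

e = √7590/138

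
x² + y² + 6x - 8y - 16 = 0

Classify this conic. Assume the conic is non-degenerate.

No xy term. Coefficients of x² and y² are A = 1, C = 1.
A = C (same sign) ⇒ circle.

circle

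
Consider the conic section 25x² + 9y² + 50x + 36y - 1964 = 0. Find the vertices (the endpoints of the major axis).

Collect terms: 25(x² + 2x) + 9(y² + 4y) = 1964
Completing the square gives 25(x + 1)² + 9(y + 2)² = 1964 + 25 + 36 = 2025.
Divide by 2025: (x + 1)²/81 + (y + 2)²/225 = 1
Ellipse, center (-1, -2), major axis vertical; a² = 225, b² = 81.
a = 15. Vertices at (h, k ± a).

(-1, -17) and (-1, 13)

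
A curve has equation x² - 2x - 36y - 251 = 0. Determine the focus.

Only x is squared. Complete the square in x: (x - 1)² = 36(y + 7).
Vertex (1, -7); 4p = 36 so p = 9. Opens up.
Focus is p units from the vertex along the axis: (h, k + p).

(1, 2)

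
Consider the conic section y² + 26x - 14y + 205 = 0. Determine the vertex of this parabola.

(-6, 7)

Only y is squared. Complete the square in y: (y - 7)² = -26(x + 6).
Vertex (-6, 7); 4p = -26 so p = -13/2. Opens left.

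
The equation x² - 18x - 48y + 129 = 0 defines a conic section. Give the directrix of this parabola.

y = -11

Only x is squared. Complete the square in x: (x - 9)² = 48(y - 1).
Vertex (9, 1); 4p = 48 so p = 12. Opens up.
Directrix is the horizontal line y = k − p = 1 − (12) = -11.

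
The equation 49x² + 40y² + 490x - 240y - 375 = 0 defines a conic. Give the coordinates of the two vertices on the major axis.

(-5, -4) and (-5, 10)

Group: 49(x² + 10x) + 40(y² - 6y) = 375
Completing the square gives 49(x + 5)² + 40(y - 3)² = 375 + 1225 + 360 = 1960.
Dividing both sides by 1960: (x + 5)²/40 + (y - 3)²/49 = 1
Ellipse, center (-5, 3), major axis vertical; a² = 49, b² = 40.
a = 7. Vertices at (h, k ± a).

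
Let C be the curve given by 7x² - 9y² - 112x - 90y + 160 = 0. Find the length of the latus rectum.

Collect terms: 7(x² - 16x) -9(y² + 10y) = -160
7(x - 8)² -9(y + 5)² = -160 + 448 - 225 = 63
Divide by 63: (x - 8)²/9 - (y + 5)²/7 = 1
Hyperbola, center (8, -5), transverse axis horizontal; a² = 9, b² = 7.
Latus rectum length = 2b²/a = 2·7/3 = 14/3.

14/3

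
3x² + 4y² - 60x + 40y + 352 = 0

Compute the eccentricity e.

Group the x- and y-terms: 3(x² - 20x) + 4(y² + 10y) = -352
Complete the square in x and y: 3(x - 10)² + 4(y + 5)² = -352 + 300 + 100 = 48
Divide by 48: (x - 10)²/16 + (y + 5)²/12 = 1
Ellipse, center (10, -5), major axis horizontal; a² = 16, b² = 12.
c² = a² - b² = 4, so c = 2.
e = c/a = 2/4 = 1/2.

e = 1/2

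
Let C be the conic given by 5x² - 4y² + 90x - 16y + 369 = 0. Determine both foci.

Group the x- and y-terms: 5(x² + 18x) -4(y² + 4y) = -369
Complete the square: 5(x + 9)² -4(y + 2)² = -369 + 405 - 16 = 20
Divide through by 20 to get (x + 9)²/4 - (y + 2)²/5 = 1.
Hyperbola, center (-9, -2), transverse axis horizontal; a² = 4, b² = 5.
c² = a² + b² = 4 + 5 = 9, so c = 3.
Foci lie on the horizontal axis through the center: (h ± c, k).

(-12, -2) and (-6, -2)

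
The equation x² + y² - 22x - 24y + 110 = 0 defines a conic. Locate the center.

Collect terms: (x² - 22x) + (y² - 24y) = -110
Complete the square in x and y: (x - 11)² + (y - 12)² = -110 + 121 + 144 = 155
So (x - 11)² + (y - 12)² = 155.
Circle centered at (11, 12) with r² = 155.

(11, 12)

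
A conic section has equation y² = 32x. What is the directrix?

Vertex (0, 0); 4p = 32 so p = 8. Opens right.
Directrix is the vertical line x = h − p = 0 − (8) = -8.

x = -8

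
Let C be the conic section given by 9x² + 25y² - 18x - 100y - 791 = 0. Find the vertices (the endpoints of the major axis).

(-9, 2) and (11, 2)

Group the x- and y-terms: 9(x² - 2x) + 25(y² - 4y) = 791
Completing the square gives 9(x - 1)² + 25(y - 2)² = 791 + 9 + 100 = 900.
Dividing both sides by 900: (x - 1)²/100 + (y - 2)²/36 = 1
Ellipse, center (1, 2), major axis horizontal; a² = 100, b² = 36.
a = 10. Vertices at (h ± a, k).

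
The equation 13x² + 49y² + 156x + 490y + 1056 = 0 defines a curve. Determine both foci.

13(x² + 12x) + 49(y² + 10y) = -1056
Complete the square in x and y: 13(x + 6)² + 49(y + 5)² = -1056 + 468 + 1225 = 637
Divide by 637: (x + 6)²/49 + (y + 5)²/13 = 1
Ellipse, center (-6, -5), major axis horizontal; a² = 49, b² = 13.
c² = a² - b² = 49 - 13 = 36, so c = 6.
Foci lie on the horizontal axis through the center: (h ± c, k).

(-12, -5) and (0, -5)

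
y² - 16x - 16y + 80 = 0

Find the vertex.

(1, 8)

Only y is squared. Complete the square in y: (y - 8)² = 16(x - 1).
Vertex (1, 8); 4p = 16 so p = 4. Opens right.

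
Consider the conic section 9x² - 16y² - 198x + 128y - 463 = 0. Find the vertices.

Collect terms: 9(x² - 22x) -16(y² - 8y) = 463
Complete the square in x and y: 9(x - 11)² -16(y - 4)² = 463 + 1089 - 256 = 1296
Dividing both sides by 1296: (x - 11)²/144 - (y - 4)²/81 = 1
Hyperbola, center (11, 4), transverse axis horizontal; a² = 144, b² = 81.
a = 12. Vertices at (h ± a, k).

(-1, 4) and (23, 4)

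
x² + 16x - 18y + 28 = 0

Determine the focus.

(-8, 5/2)

Only x is squared. Complete the square in x: (x + 8)² = 18(y + 2).
Vertex (-8, -2); 4p = 18 so p = 9/2. Opens up.
Focus is p units from the vertex along the axis: (h, k + p).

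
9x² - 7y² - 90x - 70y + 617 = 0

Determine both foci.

Rearranging, 9(x² - 10x) -7(y² + 10y) = -617.
Complete the square in x and y: 9(x - 5)² -7(y + 5)² = -617 + 225 - 175 = -567
Divide through by -567 to get (y + 5)²/81 - (x - 5)²/63 = 1.
Hyperbola, center (5, -5), transverse axis vertical; a² = 81, b² = 63.
c² = a² + b² = 81 + 63 = 144, so c = 12.
Foci lie on the vertical axis through the center: (h, k ± c).

(5, -17) and (5, 7)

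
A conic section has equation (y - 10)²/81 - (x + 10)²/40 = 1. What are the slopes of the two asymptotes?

Center (-10, 10). The positive term is the y-term, so the transverse axis is vertical; a² = 81, b² = 40.
For a vertical hyperbola the asymptotes have slope ±a/b.
Here that is ±9/2√10 = ±9√10/20.

9√10/20 and -9√10/20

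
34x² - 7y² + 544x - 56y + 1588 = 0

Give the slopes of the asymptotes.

√238/7 and -√238/7

Group the x- and y-terms: 34(x² + 16x) -7(y² + 8y) = -1588
34(x + 8)² -7(y + 4)² = -1588 + 2176 - 112 = 476
Divide by 476: (x + 8)²/14 - (y + 4)²/68 = 1
Hyperbola, center (-8, -4), transverse axis horizontal; a² = 14, b² = 68.
For a horizontal hyperbola the asymptotes have slope ±b/a.
Here that is ±2√17/√14 = ±√238/7.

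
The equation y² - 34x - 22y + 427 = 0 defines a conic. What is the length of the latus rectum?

34

Only y is squared. Complete the square in y: (y - 11)² = 34(x - 9).
Vertex (9, 11); 4p = 34 so p = 17/2. Opens right.
Latus rectum length = |4p| = 34.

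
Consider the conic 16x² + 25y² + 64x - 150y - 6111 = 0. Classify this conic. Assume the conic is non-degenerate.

ellipse

No xy term. Coefficients of x² and y² are A = 16, C = 25.
A and C have the same sign but A ≠ C ⇒ ellipse.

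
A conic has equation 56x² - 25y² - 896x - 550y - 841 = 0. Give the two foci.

Collect terms: 56(x² - 16x) -25(y² + 22y) = 841
Completing the square gives 56(x - 8)² -25(y + 11)² = 841 + 3584 - 3025 = 1400.
Divide by 1400: (x - 8)²/25 - (y + 11)²/56 = 1
Hyperbola, center (8, -11), transverse axis horizontal; a² = 25, b² = 56.
c² = a² + b² = 25 + 56 = 81, so c = 9.
Foci lie on the horizontal axis through the center: (h ± c, k).

(-1, -11) and (17, -11)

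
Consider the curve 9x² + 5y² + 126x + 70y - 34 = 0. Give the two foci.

Group: 9(x² + 14x) + 5(y² + 14y) = 34
Complete the square: 9(x + 7)² + 5(y + 7)² = 34 + 441 + 245 = 720
Divide by 720: (x + 7)²/80 + (y + 7)²/144 = 1
Ellipse, center (-7, -7), major axis vertical; a² = 144, b² = 80.
c² = a² - b² = 144 - 80 = 64, so c = 8.
Foci lie on the vertical axis through the center: (h, k ± c).

(-7, -15) and (-7, 1)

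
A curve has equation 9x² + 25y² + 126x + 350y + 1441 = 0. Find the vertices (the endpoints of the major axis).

(-12, -7) and (-2, -7)

Group the x- and y-terms: 9(x² + 14x) + 25(y² + 14y) = -1441
Completing the square gives 9(x + 7)² + 25(y + 7)² = -1441 + 441 + 1225 = 225.
Dividing both sides by 225: (x + 7)²/25 + (y + 7)²/9 = 1
Ellipse, center (-7, -7), major axis horizontal; a² = 25, b² = 9.
a = 5. Vertices at (h ± a, k).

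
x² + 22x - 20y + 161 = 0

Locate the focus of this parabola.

Only x is squared. Complete the square in x: (x + 11)² = 20(y - 2).
Vertex (-11, 2); 4p = 20 so p = 5. Opens up.
Focus is p units from the vertex along the axis: (h, k + p).

(-11, 7)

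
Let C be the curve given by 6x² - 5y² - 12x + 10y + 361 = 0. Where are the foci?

(1, 1 - 2√33) and (1, 1 + 2√33)

Group: 6(x² - 2x) -5(y² - 2y) = -361
6(x - 1)² -5(y - 1)² = -361 + 6 - 5 = -360
Divide through by -360 to get (y - 1)²/72 - (x - 1)²/60 = 1.
Hyperbola, center (1, 1), transverse axis vertical; a² = 72, b² = 60.
c² = a² + b² = 72 + 60 = 132, so c = 2√33.
Foci lie on the vertical axis through the center: (h, k ± c).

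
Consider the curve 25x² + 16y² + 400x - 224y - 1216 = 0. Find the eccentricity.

e = 3/5

Rearranging, 25(x² + 16x) + 16(y² - 14y) = 1216.
Complete the square: 25(x + 8)² + 16(y - 7)² = 1216 + 1600 + 784 = 3600
Divide by 3600: (x + 8)²/144 + (y - 7)²/225 = 1
Ellipse, center (-8, 7), major axis vertical; a² = 225, b² = 144.
c² = a² - b² = 81, so c = 9.
e = c/a = 9/15 = 3/5.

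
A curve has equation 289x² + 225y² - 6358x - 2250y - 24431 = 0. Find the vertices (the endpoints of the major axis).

(11, -12) and (11, 22)

289(x² - 22x) + 225(y² - 10y) = 24431
Complete the square: 289(x - 11)² + 225(y - 5)² = 24431 + 34969 + 5625 = 65025
Divide through by 65025 to get (x - 11)²/225 + (y - 5)²/289 = 1.
Ellipse, center (11, 5), major axis vertical; a² = 289, b² = 225.
a = 17. Vertices at (h, k ± a).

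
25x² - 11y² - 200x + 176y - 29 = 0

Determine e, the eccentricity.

Group the x- and y-terms: 25(x² - 8x) -11(y² - 16y) = 29
25(x - 4)² -11(y - 8)² = 29 + 400 - 704 = -275
Dividing both sides by -275: (y - 8)²/25 - (x - 4)²/11 = 1
Hyperbola, center (4, 8), transverse axis vertical; a² = 25, b² = 11.
c² = a² + b² = 36, so c = 6.
e = c/a = 6/5.

e = 6/5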